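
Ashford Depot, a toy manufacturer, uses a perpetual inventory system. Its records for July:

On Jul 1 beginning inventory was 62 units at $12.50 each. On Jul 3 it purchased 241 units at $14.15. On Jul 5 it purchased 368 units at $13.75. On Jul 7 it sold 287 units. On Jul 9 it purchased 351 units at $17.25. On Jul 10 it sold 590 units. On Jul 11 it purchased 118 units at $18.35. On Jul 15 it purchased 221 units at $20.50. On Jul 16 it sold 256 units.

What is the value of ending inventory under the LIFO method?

Jul 7, 287 sold [LIFO — newest first]: 287 @ $13.75 = $3,946.25
Jul 10, 590 sold [LIFO — newest first]: 351 @ $17.25 + 81 @ $13.75 + 158 @ $14.15 = $9,404.20
Jul 16, 256 sold [LIFO — newest first]: 221 @ $20.50 + 35 @ $18.35 = $5,172.75
Total COGS = $3,946.25 + $9,404.20 + $5,172.75 = $18,523.20
Ending inventory: 62 @ $12.50 + 83 @ $14.15 + 83 @ $18.35 = $3,472.50
Check: goods available $21,995.70 = COGS $18,523.20 + ending $3,472.50

Ending inventory = $3,472.50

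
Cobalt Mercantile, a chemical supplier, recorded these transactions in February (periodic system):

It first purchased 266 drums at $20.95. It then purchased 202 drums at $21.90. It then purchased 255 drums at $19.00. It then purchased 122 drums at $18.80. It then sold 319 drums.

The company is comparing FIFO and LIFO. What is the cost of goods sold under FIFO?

COGS = $6,733.40

FIFO COGS: 266 @ $20.95 + 53 @ $21.90 = $6,733.40
LIFO COGS: 122 @ $18.80 + 197 @ $19.00 = $6,036.60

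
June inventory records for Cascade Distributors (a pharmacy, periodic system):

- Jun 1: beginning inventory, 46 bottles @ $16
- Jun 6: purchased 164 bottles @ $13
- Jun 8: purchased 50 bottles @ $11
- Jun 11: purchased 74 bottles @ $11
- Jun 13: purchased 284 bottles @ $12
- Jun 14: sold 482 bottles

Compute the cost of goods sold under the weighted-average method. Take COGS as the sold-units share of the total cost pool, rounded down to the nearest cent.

Jun 14, sell 482: 482/618 × $7,640.00 → $5,958.70
Ending inventory (cost pool remaining) = $1,681.30

COGS = $5,958.70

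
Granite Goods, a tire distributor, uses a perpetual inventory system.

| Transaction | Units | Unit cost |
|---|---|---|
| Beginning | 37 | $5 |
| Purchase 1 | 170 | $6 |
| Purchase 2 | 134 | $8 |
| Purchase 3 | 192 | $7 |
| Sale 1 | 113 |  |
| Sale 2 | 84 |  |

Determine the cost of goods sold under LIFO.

Sale 1 (113) [LIFO — newest first]: 113 @ $7 = $791
Sale 2 (84) [LIFO — newest first]: 79 @ $7 + 5 @ $8 = $593
Total COGS = $791 + $593 = $1,384
Ending inventory: 37 @ $5 + 170 @ $6 + 129 @ $8 = $2,237

COGS = $1,384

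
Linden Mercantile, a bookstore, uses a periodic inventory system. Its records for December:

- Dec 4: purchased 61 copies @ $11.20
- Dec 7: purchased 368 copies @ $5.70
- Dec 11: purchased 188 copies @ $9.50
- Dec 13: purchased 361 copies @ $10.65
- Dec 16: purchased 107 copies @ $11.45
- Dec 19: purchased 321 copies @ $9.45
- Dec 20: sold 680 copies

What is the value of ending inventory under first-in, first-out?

Ending inventory = $7,432.30

Dec 20, 680 sold [FIFO — oldest first]: 61 @ $11.20 + 368 @ $5.70 + 188 @ $9.50 + 63 @ $10.65 = $5,237.75
Ending inventory: 298 @ $10.65 + 107 @ $11.45 + 321 @ $9.45 = $7,432.30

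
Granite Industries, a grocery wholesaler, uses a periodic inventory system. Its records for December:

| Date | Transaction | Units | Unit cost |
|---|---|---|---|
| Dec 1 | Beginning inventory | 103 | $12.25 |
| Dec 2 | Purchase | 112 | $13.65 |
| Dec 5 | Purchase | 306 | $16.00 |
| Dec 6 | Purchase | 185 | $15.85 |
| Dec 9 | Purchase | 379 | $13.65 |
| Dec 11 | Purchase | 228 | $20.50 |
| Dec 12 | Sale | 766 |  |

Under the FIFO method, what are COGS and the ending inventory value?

Dec 12, 766 sold [FIFO — oldest first]: 103 @ $12.25 + 112 @ $13.65 + 306 @ $16.00 + 185 @ $15.85 + 60 @ $13.65 = $11,437.80
Ending inventory: 319 @ $13.65 + 228 @ $20.50 = $9,028.35

COGS = $11,437.80; ending inventory = $9,028.35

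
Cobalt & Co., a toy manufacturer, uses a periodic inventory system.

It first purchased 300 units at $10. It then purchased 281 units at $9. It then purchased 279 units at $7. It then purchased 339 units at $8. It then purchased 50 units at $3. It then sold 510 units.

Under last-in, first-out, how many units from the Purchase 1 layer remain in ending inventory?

300

Sale 1 (510) [LIFO — newest first]: 50 @ $3 + 339 @ $8 + 121 @ $7 = $3,709
Ending inventory: 300 @ $10 + 281 @ $9 + 158 @ $7 = $6,635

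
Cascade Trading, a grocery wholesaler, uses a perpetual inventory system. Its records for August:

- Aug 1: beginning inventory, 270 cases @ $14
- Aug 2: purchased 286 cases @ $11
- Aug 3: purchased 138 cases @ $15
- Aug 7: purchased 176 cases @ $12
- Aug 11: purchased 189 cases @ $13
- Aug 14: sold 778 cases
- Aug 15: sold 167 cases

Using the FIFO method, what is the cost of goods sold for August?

Aug 14, 778 sold [FIFO — oldest first]: 270 @ $14 + 286 @ $11 + 138 @ $15 + 84 @ $12 = $10,004
Aug 15, 167 sold [FIFO — oldest first]: 92 @ $12 + 75 @ $13 = $2,079
Total COGS = $10,004 + $2,079 = $12,083
Ending inventory: 114 @ $13 = $1,482
Check: goods available $13,565 = COGS $12,083 + ending $1,482

COGS = $12,083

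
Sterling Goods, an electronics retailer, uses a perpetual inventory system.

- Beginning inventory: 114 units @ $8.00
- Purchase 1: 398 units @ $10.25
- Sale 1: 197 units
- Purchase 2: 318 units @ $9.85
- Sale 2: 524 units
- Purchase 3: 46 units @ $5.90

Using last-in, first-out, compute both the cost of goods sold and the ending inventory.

COGS = $7,251.80; ending inventory = $1,143.40

Sale 1 (197) [LIFO — newest first]: 197 @ $10.25 = $2,019.25
Sale 2 (524) [LIFO — newest first]: 318 @ $9.85 + 201 @ $10.25 + 5 @ $8.00 = $5,232.55
Total COGS = $2,019.25 + $5,232.55 = $7,251.80
Ending inventory: 109 @ $8.00 + 46 @ $5.90 = $1,143.40
Check: goods available $8,395.20 = COGS $7,251.80 + ending $1,143.40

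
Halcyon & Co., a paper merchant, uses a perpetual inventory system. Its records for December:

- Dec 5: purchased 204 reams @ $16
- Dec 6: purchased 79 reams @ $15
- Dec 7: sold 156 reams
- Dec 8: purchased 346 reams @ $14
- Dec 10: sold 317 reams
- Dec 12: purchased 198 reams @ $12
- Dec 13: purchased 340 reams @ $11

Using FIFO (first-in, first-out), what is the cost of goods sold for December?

Dec 7, 156 sold [FIFO — oldest first]: 156 @ $16 = $2,496
Dec 10, 317 sold [FIFO — oldest first]: 48 @ $16 + 79 @ $15 + 190 @ $14 = $4,613
Total COGS = $2,496 + $4,613 = $7,109
Ending inventory: 156 @ $14 + 198 @ $12 + 340 @ $11 = $8,300

COGS = $7,109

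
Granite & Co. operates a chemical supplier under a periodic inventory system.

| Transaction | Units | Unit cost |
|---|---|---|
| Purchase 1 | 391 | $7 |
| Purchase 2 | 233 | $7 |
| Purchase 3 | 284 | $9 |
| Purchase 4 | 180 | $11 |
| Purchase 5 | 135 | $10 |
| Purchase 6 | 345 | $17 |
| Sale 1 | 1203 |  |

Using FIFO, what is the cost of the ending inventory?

Sale 1 (1203) [FIFO — oldest first]: 391 @ $7 + 233 @ $7 + 284 @ $9 + 180 @ $11 + 115 @ $10 = $10,054
Ending inventory: 20 @ $10 + 345 @ $17 = $6,065

Ending inventory = $6,065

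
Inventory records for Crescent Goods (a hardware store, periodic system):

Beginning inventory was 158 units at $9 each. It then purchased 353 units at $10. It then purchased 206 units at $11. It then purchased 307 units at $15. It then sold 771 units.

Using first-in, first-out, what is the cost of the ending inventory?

Ending inventory = $3,795

Sale 1 (771) [FIFO — oldest first]: 158 @ $9 + 353 @ $10 + 206 @ $11 + 54 @ $15 = $8,028
Ending inventory: 253 @ $15 = $3,795
Check: goods available $11,823 = COGS $8,028 + ending $3,795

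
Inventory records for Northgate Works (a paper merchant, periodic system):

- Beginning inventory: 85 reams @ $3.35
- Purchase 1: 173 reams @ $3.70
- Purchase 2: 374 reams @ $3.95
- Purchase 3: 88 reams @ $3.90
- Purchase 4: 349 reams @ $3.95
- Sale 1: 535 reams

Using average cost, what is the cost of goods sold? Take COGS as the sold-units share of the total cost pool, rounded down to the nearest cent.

Sale 1, sell 535: 535/1069 × $4,123.90 → $2,063.87
Ending inventory (cost pool remaining) = $2,060.03

COGS = $2,063.87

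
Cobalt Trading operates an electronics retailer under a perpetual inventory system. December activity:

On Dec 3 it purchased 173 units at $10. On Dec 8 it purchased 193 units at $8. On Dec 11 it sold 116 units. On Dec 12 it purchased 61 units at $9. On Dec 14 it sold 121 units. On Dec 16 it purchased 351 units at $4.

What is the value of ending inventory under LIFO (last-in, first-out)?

Dec 11, 116 sold [LIFO — newest first]: 116 @ $8 = $928
Dec 14, 121 sold [LIFO — newest first]: 61 @ $9 + 60 @ $8 = $1,029
Total COGS = $928 + $1,029 = $1,957
Ending inventory: 173 @ $10 + 17 @ $8 + 351 @ $4 = $3,270
Check: goods available $5,227 = COGS $1,957 + ending $3,270

Ending inventory = $3,270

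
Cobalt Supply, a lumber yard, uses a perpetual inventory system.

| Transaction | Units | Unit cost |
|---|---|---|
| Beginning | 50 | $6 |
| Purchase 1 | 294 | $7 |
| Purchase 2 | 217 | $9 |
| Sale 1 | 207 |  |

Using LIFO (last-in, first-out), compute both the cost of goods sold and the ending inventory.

Sale 1 (207) [LIFO — newest first]: 207 @ $9 = $1,863
Ending inventory: 50 @ $6 + 294 @ $7 + 10 @ $9 = $2,448

COGS = $1,863; ending inventory = $2,448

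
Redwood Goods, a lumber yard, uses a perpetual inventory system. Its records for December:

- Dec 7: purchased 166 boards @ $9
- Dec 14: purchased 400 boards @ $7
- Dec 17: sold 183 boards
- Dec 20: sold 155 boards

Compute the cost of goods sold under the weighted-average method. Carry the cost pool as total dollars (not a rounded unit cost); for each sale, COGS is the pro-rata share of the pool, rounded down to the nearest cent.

COGS = $2,564.25

After Dec 7: 166 on hand, pool $1,494.00 (≈ $9.0000 each)
After Dec 14: 566 on hand, pool $4,294.00 (≈ $7.5866 each)
Dec 17, sell 183: 183/566 × $4,294.00 → $1,388.34
Dec 20, sell 155: 155/383 × $2,905.66 → $1,175.91
Total COGS = $1,388.34 + $1,175.91 = $2,564.25
Ending inventory (cost pool remaining) = $1,729.75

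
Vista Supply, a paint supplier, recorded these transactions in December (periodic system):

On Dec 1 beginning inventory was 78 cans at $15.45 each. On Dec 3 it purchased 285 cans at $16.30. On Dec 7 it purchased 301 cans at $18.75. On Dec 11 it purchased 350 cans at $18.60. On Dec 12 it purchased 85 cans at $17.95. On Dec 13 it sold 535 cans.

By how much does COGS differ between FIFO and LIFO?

$835.15

FIFO COGS: 78 @ $15.45 + 285 @ $16.30 + 172 @ $18.75 = $9,075.60
LIFO COGS: 85 @ $17.95 + 350 @ $18.60 + 100 @ $18.75 = $9,910.75
Difference = |$9,075.60 − $9,910.75| = $835.15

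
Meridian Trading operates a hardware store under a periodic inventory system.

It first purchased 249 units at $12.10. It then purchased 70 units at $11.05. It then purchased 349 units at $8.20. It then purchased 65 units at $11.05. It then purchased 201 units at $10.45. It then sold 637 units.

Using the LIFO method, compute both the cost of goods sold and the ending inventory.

Sale 1 (637) [LIFO — newest first]: 201 @ $10.45 + 65 @ $11.05 + 349 @ $8.20 + 22 @ $11.05 = $5,923.60
Ending inventory: 249 @ $12.10 + 48 @ $11.05 = $3,543.30
Check: goods available $9,466.90 = COGS $5,923.60 + ending $3,543.30

COGS = $5,923.60; ending inventory = $3,543.30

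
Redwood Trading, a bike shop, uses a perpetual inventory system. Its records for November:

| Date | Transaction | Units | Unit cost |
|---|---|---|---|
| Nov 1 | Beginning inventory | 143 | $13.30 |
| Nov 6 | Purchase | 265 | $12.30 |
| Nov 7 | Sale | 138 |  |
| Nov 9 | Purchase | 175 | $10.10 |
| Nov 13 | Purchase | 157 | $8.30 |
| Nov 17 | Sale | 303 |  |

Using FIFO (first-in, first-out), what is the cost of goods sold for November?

Nov 7, 138 sold [FIFO — oldest first]: 138 @ $13.30 = $1,835.40
Nov 17, 303 sold [FIFO — oldest first]: 5 @ $13.30 + 265 @ $12.30 + 33 @ $10.10 = $3,659.30
Total COGS = $1,835.40 + $3,659.30 = $5,494.70
Ending inventory: 142 @ $10.10 + 157 @ $8.30 = $2,737.30
Check: goods available $8,232.00 = COGS $5,494.70 + ending $2,737.30

COGS = $5,494.70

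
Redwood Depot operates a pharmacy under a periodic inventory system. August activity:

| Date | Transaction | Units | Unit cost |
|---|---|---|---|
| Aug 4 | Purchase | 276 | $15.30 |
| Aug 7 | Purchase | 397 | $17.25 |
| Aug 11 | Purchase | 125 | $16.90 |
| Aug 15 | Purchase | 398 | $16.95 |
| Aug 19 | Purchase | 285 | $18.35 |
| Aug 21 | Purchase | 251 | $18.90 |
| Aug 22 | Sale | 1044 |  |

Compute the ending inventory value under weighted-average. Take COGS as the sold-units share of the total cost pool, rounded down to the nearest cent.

Aug 22, sell 1044: 1044/1732 × $29,903.30 → $18,024.85
Ending inventory (cost pool remaining) = $11,878.45
Check: goods available $29,903.30 = COGS $18,024.85 + ending $11,878.45

Ending inventory = $11,878.45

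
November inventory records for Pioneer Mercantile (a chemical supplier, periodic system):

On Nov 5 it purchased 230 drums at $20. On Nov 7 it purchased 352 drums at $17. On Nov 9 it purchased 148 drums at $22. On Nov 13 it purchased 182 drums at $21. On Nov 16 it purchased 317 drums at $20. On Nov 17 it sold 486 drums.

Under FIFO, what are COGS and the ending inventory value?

COGS = $8,952; ending inventory = $15,050

Nov 17, 486 sold [FIFO — oldest first]: 230 @ $20 + 256 @ $17 = $8,952
Ending inventory: 96 @ $17 + 148 @ $22 + 182 @ $21 + 317 @ $20 = $15,050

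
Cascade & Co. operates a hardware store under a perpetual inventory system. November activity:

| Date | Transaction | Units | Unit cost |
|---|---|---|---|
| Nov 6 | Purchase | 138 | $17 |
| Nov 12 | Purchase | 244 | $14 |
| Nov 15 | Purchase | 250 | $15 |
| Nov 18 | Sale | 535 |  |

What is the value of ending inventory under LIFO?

Ending inventory = $1,649

Nov 18, 535 sold [LIFO — newest first]: 250 @ $15 + 244 @ $14 + 41 @ $17 = $7,863
Ending inventory: 97 @ $17 = $1,649
Check: goods available $9,512 = COGS $7,863 + ending $1,649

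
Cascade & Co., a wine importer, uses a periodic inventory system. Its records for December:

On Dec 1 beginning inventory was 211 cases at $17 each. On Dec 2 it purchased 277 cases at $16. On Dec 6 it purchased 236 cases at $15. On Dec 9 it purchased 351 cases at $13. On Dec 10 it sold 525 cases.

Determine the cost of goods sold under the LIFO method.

Dec 10, 525 sold [LIFO — newest first]: 351 @ $13 + 174 @ $15 = $7,173
Ending inventory: 211 @ $17 + 277 @ $16 + 62 @ $15 = $8,949

COGS = $7,173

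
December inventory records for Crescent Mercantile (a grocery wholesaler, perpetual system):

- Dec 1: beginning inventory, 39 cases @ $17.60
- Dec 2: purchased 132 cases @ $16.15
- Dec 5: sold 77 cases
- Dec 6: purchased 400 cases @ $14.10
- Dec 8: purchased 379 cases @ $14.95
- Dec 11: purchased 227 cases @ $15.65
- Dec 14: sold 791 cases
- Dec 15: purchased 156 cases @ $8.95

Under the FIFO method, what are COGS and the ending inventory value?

COGS = $12,898.35; ending inventory = $6,174.65

Dec 5, 77 sold [FIFO — oldest first]: 39 @ $17.60 + 38 @ $16.15 = $1,300.10
Dec 14, 791 sold [FIFO — oldest first]: 94 @ $16.15 + 400 @ $14.10 + 297 @ $14.95 = $11,598.25
Total COGS = $1,300.10 + $11,598.25 = $12,898.35
Ending inventory: 82 @ $14.95 + 227 @ $15.65 + 156 @ $8.95 = $6,174.65
Check: goods available $19,073.00 = COGS $12,898.35 + ending $6,174.65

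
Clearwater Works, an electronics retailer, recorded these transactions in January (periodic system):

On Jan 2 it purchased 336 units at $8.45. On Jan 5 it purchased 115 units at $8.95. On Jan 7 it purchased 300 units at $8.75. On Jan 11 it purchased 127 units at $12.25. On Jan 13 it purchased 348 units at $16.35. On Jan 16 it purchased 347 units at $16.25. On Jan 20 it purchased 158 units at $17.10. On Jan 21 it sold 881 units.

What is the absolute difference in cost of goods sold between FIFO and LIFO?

$6,275.10

FIFO COGS: 336 @ $8.45 + 115 @ $8.95 + 300 @ $8.75 + 127 @ $12.25 + 3 @ $16.35 = $8,098.25
LIFO COGS: 158 @ $17.10 + 347 @ $16.25 + 348 @ $16.35 + 28 @ $12.25 = $14,373.35
Difference = |$8,098.25 − $14,373.35| = $6,275.10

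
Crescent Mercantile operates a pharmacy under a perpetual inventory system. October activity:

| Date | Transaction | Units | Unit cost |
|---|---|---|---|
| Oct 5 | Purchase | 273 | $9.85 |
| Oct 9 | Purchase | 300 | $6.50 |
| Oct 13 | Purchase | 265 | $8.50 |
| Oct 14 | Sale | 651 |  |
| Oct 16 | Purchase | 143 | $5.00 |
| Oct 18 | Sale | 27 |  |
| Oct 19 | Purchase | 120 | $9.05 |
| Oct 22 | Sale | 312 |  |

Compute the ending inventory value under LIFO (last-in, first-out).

Oct 14, 651 sold [LIFO — newest first]: 265 @ $8.50 + 300 @ $6.50 + 86 @ $9.85 = $5,049.60
Oct 18, 27 sold [LIFO — newest first]: 27 @ $5.00 = $135.00
Oct 22, 312 sold [LIFO — newest first]: 120 @ $9.05 + 116 @ $5.00 + 76 @ $9.85 = $2,414.60
Total COGS = $5,049.60 + $135.00 + $2,414.60 = $7,599.20
Ending inventory: 111 @ $9.85 = $1,093.35

Ending inventory = $1,093.35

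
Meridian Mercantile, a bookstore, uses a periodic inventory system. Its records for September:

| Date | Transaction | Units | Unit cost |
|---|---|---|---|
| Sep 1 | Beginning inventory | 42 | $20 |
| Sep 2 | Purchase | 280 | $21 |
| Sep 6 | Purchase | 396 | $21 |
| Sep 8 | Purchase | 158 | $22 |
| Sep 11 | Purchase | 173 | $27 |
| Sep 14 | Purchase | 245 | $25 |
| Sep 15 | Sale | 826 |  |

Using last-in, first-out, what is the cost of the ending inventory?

Sep 15, 826 sold [LIFO — newest first]: 245 @ $25 + 173 @ $27 + 158 @ $22 + 250 @ $21 = $19,522
Ending inventory: 42 @ $20 + 280 @ $21 + 146 @ $21 = $9,786

Ending inventory = $9,786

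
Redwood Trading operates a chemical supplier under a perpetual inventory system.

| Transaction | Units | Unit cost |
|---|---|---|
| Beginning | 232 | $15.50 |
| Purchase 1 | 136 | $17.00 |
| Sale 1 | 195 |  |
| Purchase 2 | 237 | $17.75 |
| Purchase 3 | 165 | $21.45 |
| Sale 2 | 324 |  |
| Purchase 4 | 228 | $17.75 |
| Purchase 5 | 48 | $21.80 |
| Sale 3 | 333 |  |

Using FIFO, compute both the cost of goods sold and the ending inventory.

Sale 1 (195) [FIFO — oldest first]: 195 @ $15.50 = $3,022.50
Sale 2 (324) [FIFO — oldest first]: 37 @ $15.50 + 136 @ $17.00 + 151 @ $17.75 = $5,565.75
Sale 3 (333) [FIFO — oldest first]: 86 @ $17.75 + 165 @ $21.45 + 82 @ $17.75 = $6,521.25
Total COGS = $3,022.50 + $5,565.75 + $6,521.25 = $15,109.50
Ending inventory: 146 @ $17.75 + 48 @ $21.80 = $3,637.90

COGS = $15,109.50; ending inventory = $3,637.90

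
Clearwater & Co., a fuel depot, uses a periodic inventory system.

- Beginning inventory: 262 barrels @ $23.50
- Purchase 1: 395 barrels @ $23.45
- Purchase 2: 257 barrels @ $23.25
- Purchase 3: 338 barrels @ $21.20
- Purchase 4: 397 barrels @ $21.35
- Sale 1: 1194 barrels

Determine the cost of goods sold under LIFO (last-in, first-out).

COGS = $26,353.70

Sale 1 (1194) [LIFO — newest first]: 397 @ $21.35 + 338 @ $21.20 + 257 @ $23.25 + 202 @ $23.45 = $26,353.70
Ending inventory: 262 @ $23.50 + 193 @ $23.45 = $10,682.85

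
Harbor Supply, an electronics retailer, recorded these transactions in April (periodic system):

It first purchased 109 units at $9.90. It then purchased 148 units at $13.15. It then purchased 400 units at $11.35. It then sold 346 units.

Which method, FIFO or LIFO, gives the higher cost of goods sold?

FIFO

FIFO COGS: 109 @ $9.90 + 148 @ $13.15 + 89 @ $11.35 = $4,035.45
LIFO COGS: 346 @ $11.35 = $3,927.10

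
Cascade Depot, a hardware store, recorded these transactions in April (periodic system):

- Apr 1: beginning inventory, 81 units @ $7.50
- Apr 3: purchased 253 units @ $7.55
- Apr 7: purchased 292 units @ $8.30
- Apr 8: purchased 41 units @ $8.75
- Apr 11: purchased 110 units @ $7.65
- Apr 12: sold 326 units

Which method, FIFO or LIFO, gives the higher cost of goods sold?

LIFO

FIFO COGS: 81 @ $7.50 + 245 @ $7.55 = $2,457.25
LIFO COGS: 110 @ $7.65 + 41 @ $8.75 + 175 @ $8.30 = $2,652.75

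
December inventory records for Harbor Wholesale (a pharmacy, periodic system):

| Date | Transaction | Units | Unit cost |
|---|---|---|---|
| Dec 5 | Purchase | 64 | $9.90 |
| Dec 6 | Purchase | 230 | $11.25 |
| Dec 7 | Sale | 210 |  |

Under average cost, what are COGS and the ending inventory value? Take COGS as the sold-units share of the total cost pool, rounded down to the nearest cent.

COGS = $2,300.78; ending inventory = $920.32

Dec 7, sell 210: 210/294 × $3,221.10 → $2,300.78
Ending inventory (cost pool remaining) = $920.32
Check: goods available $3,221.10 = COGS $2,300.78 + ending $920.32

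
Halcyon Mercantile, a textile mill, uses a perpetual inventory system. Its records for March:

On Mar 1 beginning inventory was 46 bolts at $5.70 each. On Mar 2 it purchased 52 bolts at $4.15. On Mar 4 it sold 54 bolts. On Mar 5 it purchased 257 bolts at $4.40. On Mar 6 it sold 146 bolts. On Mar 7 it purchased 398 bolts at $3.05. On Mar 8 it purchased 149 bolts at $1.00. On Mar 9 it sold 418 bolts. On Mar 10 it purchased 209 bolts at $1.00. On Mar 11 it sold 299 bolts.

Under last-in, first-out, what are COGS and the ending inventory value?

Mar 4, 54 sold [LIFO — newest first]: 52 @ $4.15 + 2 @ $5.70 = $227.20
Mar 6, 146 sold [LIFO — newest first]: 146 @ $4.40 = $642.40
Mar 9, 418 sold [LIFO — newest first]: 149 @ $1.00 + 269 @ $3.05 = $969.45
Mar 11, 299 sold [LIFO — newest first]: 209 @ $1.00 + 90 @ $3.05 = $483.50
Total COGS = $227.20 + $642.40 + $969.45 + $483.50 = $2,322.55
Ending inventory: 44 @ $5.70 + 111 @ $4.40 + 39 @ $3.05 = $858.15
Check: goods available $3,180.70 = COGS $2,322.55 + ending $858.15

COGS = $2,322.55; ending inventory = $858.15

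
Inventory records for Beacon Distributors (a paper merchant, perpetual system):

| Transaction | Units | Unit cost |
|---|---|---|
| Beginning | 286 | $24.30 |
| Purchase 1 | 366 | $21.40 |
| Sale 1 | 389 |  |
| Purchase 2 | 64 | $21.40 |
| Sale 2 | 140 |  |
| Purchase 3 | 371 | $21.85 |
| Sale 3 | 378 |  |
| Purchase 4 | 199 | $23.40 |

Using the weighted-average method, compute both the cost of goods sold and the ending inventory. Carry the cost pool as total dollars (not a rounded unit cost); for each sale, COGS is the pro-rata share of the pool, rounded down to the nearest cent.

After Beginning: 286 on hand, pool $6,949.80 (≈ $24.3000 each)
After Purchase 1: 652 on hand, pool $14,782.20 (≈ $22.6721 each)
Sale 1, sell 389: 389/652 × $14,782.20 → $8,819.44
After Purchase 2: 327 on hand, pool $7,332.36 (≈ $22.4231 each)
Sale 2, sell 140: 140/327 × $7,332.36 → $3,139.23
After Purchase 3: 558 on hand, pool $12,299.48 (≈ $22.0421 each)
Sale 3, sell 378: 378/558 × $12,299.48 → $8,331.90
After Purchase 4: 379 on hand, pool $8,624.18 (≈ $22.7551 each)
Total COGS = $8,819.44 + $3,139.23 + $8,331.90 = $20,290.57
Ending inventory (cost pool remaining) = $8,624.18

COGS = $20,290.57; ending inventory = $8,624.18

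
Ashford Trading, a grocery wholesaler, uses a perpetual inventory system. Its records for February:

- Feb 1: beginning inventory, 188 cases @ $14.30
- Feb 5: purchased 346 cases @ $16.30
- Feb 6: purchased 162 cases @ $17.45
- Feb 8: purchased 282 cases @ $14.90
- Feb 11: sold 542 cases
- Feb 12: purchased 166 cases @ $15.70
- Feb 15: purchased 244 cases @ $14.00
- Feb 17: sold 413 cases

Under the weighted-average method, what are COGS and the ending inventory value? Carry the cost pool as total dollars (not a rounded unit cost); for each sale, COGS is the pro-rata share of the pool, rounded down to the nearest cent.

After Feb 1: 188 on hand, pool $2,688.40 (≈ $14.3000 each)
After Feb 5: 534 on hand, pool $8,328.20 (≈ $15.5959 each)
After Feb 6: 696 on hand, pool $11,155.10 (≈ $16.0274 each)
After Feb 8: 978 on hand, pool $15,356.90 (≈ $15.7024 each)
Feb 11, sell 542: 542/978 × $15,356.90 → $8,510.67
After Feb 12: 602 on hand, pool $9,452.43 (≈ $15.7017 each)
After Feb 15: 846 on hand, pool $12,868.43 (≈ $15.2109 each)
Feb 17, sell 413: 413/846 × $12,868.43 → $6,282.10
Total COGS = $8,510.67 + $6,282.10 = $14,792.77
Ending inventory (cost pool remaining) = $6,586.33
Check: goods available $21,379.10 = COGS $14,792.77 + ending $6,586.33

COGS = $14,792.77; ending inventory = $6,586.33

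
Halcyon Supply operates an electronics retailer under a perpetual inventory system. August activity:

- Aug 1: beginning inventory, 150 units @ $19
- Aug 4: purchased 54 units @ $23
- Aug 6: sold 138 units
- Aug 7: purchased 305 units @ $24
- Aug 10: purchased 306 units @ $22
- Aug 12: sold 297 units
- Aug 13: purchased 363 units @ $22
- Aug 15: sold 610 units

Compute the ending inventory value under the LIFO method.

Aug 6, 138 sold [LIFO — newest first]: 54 @ $23 + 84 @ $19 = $2,838
Aug 12, 297 sold [LIFO — newest first]: 297 @ $22 = $6,534
Aug 15, 610 sold [LIFO — newest first]: 363 @ $22 + 9 @ $22 + 238 @ $24 = $13,896
Total COGS = $2,838 + $6,534 + $13,896 = $23,268
Ending inventory: 66 @ $19 + 67 @ $24 = $2,862

Ending inventory = $2,862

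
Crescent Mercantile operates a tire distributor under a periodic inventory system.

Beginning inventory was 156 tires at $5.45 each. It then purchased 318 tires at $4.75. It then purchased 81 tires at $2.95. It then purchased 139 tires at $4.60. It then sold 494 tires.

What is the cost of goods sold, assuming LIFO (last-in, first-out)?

Sale 1 (494) [LIFO — newest first]: 139 @ $4.60 + 81 @ $2.95 + 274 @ $4.75 = $2,179.85
Ending inventory: 156 @ $5.45 + 44 @ $4.75 = $1,059.20
Check: goods available $3,239.05 = COGS $2,179.85 + ending $1,059.20

COGS = $2,179.85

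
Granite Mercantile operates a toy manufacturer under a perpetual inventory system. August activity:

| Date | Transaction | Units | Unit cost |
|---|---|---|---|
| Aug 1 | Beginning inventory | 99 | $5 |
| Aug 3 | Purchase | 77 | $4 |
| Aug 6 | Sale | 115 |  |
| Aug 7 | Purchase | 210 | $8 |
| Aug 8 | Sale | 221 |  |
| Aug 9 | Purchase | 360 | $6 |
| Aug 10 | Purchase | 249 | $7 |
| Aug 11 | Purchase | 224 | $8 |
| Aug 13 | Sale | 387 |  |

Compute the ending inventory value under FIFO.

Ending inventory = $3,673

Aug 6, 115 sold [FIFO — oldest first]: 99 @ $5 + 16 @ $4 = $559
Aug 8, 221 sold [FIFO — oldest first]: 61 @ $4 + 160 @ $8 = $1,524
Aug 13, 387 sold [FIFO — oldest first]: 50 @ $8 + 337 @ $6 = $2,422
Total COGS = $559 + $1,524 + $2,422 = $4,505
Ending inventory: 23 @ $6 + 249 @ $7 + 224 @ $8 = $3,673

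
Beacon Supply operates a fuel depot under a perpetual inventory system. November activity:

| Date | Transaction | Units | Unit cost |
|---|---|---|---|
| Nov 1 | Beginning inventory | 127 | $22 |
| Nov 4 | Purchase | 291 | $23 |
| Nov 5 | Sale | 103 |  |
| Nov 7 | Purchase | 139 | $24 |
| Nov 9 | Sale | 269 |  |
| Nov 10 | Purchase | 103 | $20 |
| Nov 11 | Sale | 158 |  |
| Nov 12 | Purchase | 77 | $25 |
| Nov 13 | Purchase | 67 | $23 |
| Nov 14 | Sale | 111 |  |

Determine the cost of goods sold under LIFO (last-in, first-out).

COGS = $14,661

Nov 5, 103 sold [LIFO — newest first]: 103 @ $23 = $2,369
Nov 9, 269 sold [LIFO — newest first]: 139 @ $24 + 130 @ $23 = $6,326
Nov 11, 158 sold [LIFO — newest first]: 103 @ $20 + 55 @ $23 = $3,325
Nov 14, 111 sold [LIFO — newest first]: 67 @ $23 + 44 @ $25 = $2,641
Total COGS = $2,369 + $6,326 + $3,325 + $2,641 = $14,661
Ending inventory: 127 @ $22 + 3 @ $23 + 33 @ $25 = $3,688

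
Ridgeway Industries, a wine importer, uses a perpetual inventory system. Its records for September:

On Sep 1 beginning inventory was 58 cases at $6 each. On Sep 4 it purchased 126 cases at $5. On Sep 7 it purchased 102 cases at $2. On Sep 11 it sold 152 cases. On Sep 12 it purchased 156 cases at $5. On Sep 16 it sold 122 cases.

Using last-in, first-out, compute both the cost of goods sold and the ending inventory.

Sep 11, 152 sold [LIFO — newest first]: 102 @ $2 + 50 @ $5 = $454
Sep 16, 122 sold [LIFO — newest first]: 122 @ $5 = $610
Total COGS = $454 + $610 = $1,064
Ending inventory: 58 @ $6 + 76 @ $5 + 34 @ $5 = $898

COGS = $1,064; ending inventory = $898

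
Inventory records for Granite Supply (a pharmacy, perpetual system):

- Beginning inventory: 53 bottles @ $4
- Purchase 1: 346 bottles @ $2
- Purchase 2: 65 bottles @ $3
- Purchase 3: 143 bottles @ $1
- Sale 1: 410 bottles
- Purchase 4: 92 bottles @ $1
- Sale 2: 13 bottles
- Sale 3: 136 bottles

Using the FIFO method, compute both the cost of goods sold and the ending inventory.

Sale 1 (410) [FIFO — oldest first]: 53 @ $4 + 346 @ $2 + 11 @ $3 = $937
Sale 2 (13) [FIFO — oldest first]: 13 @ $3 = $39
Sale 3 (136) [FIFO — oldest first]: 41 @ $3 + 95 @ $1 = $218
Total COGS = $937 + $39 + $218 = $1,194
Ending inventory: 48 @ $1 + 92 @ $1 = $140

COGS = $1,194; ending inventory = $140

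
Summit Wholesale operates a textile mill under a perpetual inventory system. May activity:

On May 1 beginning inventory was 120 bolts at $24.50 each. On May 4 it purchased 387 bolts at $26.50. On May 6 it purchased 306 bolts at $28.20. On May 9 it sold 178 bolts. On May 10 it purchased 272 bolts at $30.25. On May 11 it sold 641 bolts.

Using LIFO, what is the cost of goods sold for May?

May 9, 178 sold [LIFO — newest first]: 178 @ $28.20 = $5,019.60
May 11, 641 sold [LIFO — newest first]: 272 @ $30.25 + 128 @ $28.20 + 241 @ $26.50 = $18,224.10
Total COGS = $5,019.60 + $18,224.10 = $23,243.70
Ending inventory: 120 @ $24.50 + 146 @ $26.50 = $6,809.00
Check: goods available $30,052.70 = COGS $23,243.70 + ending $6,809.00

COGS = $23,243.70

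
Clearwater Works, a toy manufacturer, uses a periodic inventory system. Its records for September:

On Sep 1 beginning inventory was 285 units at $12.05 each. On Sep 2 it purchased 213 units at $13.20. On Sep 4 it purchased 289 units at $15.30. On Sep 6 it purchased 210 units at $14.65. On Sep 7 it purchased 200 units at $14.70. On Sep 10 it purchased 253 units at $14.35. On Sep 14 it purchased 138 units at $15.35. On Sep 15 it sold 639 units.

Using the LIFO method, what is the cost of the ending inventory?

Sep 15, 639 sold [LIFO — newest first]: 138 @ $15.35 + 253 @ $14.35 + 200 @ $14.70 + 48 @ $14.65 = $9,392.05
Ending inventory: 285 @ $12.05 + 213 @ $13.20 + 289 @ $15.30 + 162 @ $14.65 = $13,040.85

Ending inventory = $13,040.85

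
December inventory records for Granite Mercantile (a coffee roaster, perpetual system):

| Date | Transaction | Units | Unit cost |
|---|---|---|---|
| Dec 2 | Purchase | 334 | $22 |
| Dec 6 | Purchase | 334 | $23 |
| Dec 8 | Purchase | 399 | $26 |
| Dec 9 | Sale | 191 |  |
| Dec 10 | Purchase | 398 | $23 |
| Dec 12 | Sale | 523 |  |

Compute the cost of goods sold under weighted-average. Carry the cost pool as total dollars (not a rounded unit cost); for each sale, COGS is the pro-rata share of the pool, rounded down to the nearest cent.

After Dec 2: 334 on hand, pool $7,348.00 (≈ $22.0000 each)
After Dec 6: 668 on hand, pool $15,030.00 (≈ $22.5000 each)
After Dec 8: 1067 on hand, pool $25,404.00 (≈ $23.8088 each)
Dec 9, sell 191: 191/1067 × $25,404.00 → $4,547.48
After Dec 10: 1274 on hand, pool $30,010.52 (≈ $23.5561 each)
Dec 12, sell 523: 523/1274 × $30,010.52 → $12,319.86
Total COGS = $4,547.48 + $12,319.86 = $16,867.34
Ending inventory (cost pool remaining) = $17,690.66
Check: goods available $34,558.00 = COGS $16,867.34 + ending $17,690.66

COGS = $16,867.34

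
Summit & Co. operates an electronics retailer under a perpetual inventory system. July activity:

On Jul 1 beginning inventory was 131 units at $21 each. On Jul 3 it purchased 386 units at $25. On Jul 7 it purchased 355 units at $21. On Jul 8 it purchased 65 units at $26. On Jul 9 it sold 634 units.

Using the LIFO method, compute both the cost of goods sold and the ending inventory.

COGS = $14,495; ending inventory = $7,051

Jul 9, 634 sold [LIFO — newest first]: 65 @ $26 + 355 @ $21 + 214 @ $25 = $14,495
Ending inventory: 131 @ $21 + 172 @ $25 = $7,051
Check: goods available $21,546 = COGS $14,495 + ending $7,051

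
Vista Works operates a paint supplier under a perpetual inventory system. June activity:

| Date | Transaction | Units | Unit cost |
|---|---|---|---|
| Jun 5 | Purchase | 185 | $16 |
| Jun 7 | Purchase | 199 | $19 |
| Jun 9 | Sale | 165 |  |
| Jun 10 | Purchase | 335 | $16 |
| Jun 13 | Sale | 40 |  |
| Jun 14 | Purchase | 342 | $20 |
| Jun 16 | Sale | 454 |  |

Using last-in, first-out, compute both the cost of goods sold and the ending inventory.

Jun 9, 165 sold [LIFO — newest first]: 165 @ $19 = $3,135
Jun 13, 40 sold [LIFO — newest first]: 40 @ $16 = $640
Jun 16, 454 sold [LIFO — newest first]: 342 @ $20 + 112 @ $16 = $8,632
Total COGS = $3,135 + $640 + $8,632 = $12,407
Ending inventory: 185 @ $16 + 34 @ $19 + 183 @ $16 = $6,534
Check: goods available $18,941 = COGS $12,407 + ending $6,534

COGS = $12,407; ending inventory = $6,534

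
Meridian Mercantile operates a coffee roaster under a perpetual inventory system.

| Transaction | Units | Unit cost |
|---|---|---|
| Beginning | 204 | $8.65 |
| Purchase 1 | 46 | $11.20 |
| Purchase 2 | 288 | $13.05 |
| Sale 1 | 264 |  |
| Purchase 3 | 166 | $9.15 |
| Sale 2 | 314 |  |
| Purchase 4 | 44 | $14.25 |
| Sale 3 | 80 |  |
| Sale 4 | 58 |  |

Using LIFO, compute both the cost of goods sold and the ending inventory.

COGS = $7,907.30; ending inventory = $276.80

Sale 1 (264) [LIFO — newest first]: 264 @ $13.05 = $3,445.20
Sale 2 (314) [LIFO — newest first]: 166 @ $9.15 + 24 @ $13.05 + 46 @ $11.20 + 78 @ $8.65 = $3,022.00
Sale 3 (80) [LIFO — newest first]: 44 @ $14.25 + 36 @ $8.65 = $938.40
Sale 4 (58) [LIFO — newest first]: 58 @ $8.65 = $501.70
Total COGS = $3,445.20 + $3,022.00 + $938.40 + $501.70 = $7,907.30
Ending inventory: 32 @ $8.65 = $276.80
Check: goods available $8,184.10 = COGS $7,907.30 + ending $276.80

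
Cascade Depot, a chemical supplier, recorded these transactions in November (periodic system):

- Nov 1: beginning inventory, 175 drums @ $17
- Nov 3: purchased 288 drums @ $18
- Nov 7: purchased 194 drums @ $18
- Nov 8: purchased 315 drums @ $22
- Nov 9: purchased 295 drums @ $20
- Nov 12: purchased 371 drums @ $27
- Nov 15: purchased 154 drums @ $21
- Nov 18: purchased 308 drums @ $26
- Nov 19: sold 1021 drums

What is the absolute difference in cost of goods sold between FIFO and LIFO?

FIFO COGS: 175 @ $17 + 288 @ $18 + 194 @ $18 + 315 @ $22 + 49 @ $20 = $19,561
LIFO COGS: 308 @ $26 + 154 @ $21 + 371 @ $27 + 188 @ $20 = $25,019
Difference = |$19,561 − $25,019| = $5,458

$5,458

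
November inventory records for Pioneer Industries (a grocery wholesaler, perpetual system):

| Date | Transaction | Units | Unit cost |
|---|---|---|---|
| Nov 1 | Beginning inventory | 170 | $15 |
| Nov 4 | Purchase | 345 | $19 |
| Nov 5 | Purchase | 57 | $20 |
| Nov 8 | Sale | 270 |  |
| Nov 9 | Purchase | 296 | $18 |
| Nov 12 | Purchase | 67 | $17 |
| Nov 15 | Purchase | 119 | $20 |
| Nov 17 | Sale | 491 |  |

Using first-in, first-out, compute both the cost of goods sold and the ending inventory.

Nov 8, 270 sold [FIFO — oldest first]: 170 @ $15 + 100 @ $19 = $4,450
Nov 17, 491 sold [FIFO — oldest first]: 245 @ $19 + 57 @ $20 + 189 @ $18 = $9,197
Total COGS = $4,450 + $9,197 = $13,647
Ending inventory: 107 @ $18 + 67 @ $17 + 119 @ $20 = $5,445
Check: goods available $19,092 = COGS $13,647 + ending $5,445

COGS = $13,647; ending inventory = $5,445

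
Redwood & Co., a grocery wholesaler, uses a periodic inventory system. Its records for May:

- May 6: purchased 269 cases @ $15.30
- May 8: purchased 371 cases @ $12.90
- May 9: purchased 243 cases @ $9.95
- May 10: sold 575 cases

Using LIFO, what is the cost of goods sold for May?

COGS = $6,700.65

May 10, 575 sold [LIFO — newest first]: 243 @ $9.95 + 332 @ $12.90 = $6,700.65
Ending inventory: 269 @ $15.30 + 39 @ $12.90 = $4,618.80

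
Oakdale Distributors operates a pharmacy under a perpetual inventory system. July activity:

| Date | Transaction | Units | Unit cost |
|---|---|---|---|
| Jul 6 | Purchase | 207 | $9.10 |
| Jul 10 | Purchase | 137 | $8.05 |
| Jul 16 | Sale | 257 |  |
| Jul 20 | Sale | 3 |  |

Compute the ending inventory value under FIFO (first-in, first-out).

Ending inventory = $676.20

Jul 16, 257 sold [FIFO — oldest first]: 207 @ $9.10 + 50 @ $8.05 = $2,286.20
Jul 20, 3 sold [FIFO — oldest first]: 3 @ $8.05 = $24.15
Total COGS = $2,286.20 + $24.15 = $2,310.35
Ending inventory: 84 @ $8.05 = $676.20
Check: goods available $2,986.55 = COGS $2,310.35 + ending $676.20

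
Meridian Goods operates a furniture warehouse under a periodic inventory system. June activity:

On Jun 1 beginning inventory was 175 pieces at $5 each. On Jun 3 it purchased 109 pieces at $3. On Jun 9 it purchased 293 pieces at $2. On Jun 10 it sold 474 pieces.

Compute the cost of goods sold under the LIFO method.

COGS = $1,273

Jun 10, 474 sold [LIFO — newest first]: 293 @ $2 + 109 @ $3 + 72 @ $5 = $1,273
Ending inventory: 103 @ $5 = $515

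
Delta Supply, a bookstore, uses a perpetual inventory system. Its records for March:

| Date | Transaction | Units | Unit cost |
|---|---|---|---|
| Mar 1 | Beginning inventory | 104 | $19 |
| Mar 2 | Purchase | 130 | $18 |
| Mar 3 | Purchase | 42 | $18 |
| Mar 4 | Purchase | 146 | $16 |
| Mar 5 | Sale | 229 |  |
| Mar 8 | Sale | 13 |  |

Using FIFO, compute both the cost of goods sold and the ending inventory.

Mar 5, 229 sold [FIFO — oldest first]: 104 @ $19 + 125 @ $18 = $4,226
Mar 8, 13 sold [FIFO — oldest first]: 5 @ $18 + 8 @ $18 = $234
Total COGS = $4,226 + $234 = $4,460
Ending inventory: 34 @ $18 + 146 @ $16 = $2,948
Check: goods available $7,408 = COGS $4,460 + ending $2,948

COGS = $4,460; ending inventory = $2,948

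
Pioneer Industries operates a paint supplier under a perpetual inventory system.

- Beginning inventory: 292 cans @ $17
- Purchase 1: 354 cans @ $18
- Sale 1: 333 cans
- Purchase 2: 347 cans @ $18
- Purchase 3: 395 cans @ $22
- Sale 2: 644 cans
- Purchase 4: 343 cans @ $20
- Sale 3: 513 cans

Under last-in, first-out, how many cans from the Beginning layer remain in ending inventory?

241

Sale 1 (333) [LIFO — newest first]: 333 @ $18 = $5,994
Sale 2 (644) [LIFO — newest first]: 395 @ $22 + 249 @ $18 = $13,172
Sale 3 (513) [LIFO — newest first]: 343 @ $20 + 98 @ $18 + 21 @ $18 + 51 @ $17 = $9,869
Total COGS = $5,994 + $13,172 + $9,869 = $29,035
Ending inventory: 241 @ $17 = $4,097
Check: goods available $33,132 = COGS $29,035 + ending $4,097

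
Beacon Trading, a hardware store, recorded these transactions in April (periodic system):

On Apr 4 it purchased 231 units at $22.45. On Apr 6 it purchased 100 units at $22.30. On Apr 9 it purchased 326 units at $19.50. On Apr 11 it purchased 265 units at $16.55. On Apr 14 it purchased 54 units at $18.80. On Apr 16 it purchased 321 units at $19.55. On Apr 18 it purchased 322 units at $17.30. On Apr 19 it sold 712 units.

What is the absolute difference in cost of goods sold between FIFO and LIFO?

FIFO COGS: 231 @ $22.45 + 100 @ $22.30 + 326 @ $19.50 + 55 @ $16.55 = $14,683.20
LIFO COGS: 322 @ $17.30 + 321 @ $19.55 + 54 @ $18.80 + 15 @ $16.55 = $13,109.60
Difference = |$14,683.20 − $13,109.60| = $1,573.60

$1,573.60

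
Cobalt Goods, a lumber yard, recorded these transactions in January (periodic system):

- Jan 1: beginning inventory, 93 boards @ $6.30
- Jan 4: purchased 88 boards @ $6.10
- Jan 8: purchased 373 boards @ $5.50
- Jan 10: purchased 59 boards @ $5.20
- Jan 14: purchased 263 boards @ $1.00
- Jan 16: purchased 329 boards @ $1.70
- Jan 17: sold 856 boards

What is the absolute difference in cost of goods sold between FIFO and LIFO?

FIFO COGS: 93 @ $6.30 + 88 @ $6.10 + 373 @ $5.50 + 59 @ $5.20 + 243 @ $1.00 = $3,724.00
LIFO COGS: 329 @ $1.70 + 263 @ $1.00 + 59 @ $5.20 + 205 @ $5.50 = $2,256.60
Difference = |$3,724.00 − $2,256.60| = $1,467.40

$1,467.40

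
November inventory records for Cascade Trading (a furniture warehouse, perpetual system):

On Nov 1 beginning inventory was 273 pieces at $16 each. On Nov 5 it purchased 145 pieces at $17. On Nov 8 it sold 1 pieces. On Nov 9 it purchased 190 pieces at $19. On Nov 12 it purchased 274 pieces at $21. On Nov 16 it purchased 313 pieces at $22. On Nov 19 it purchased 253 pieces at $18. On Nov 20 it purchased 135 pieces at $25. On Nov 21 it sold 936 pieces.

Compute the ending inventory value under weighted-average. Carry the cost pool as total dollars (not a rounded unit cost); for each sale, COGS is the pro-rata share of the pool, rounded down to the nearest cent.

After Nov 1: 273 on hand, pool $4,368.00 (≈ $16.0000 each)
After Nov 5: 418 on hand, pool $6,833.00 (≈ $16.3469 each)
Nov 8, sell 1: 1/418 × $6,833.00 → $16.34
After Nov 9: 607 on hand, pool $10,426.66 (≈ $17.1774 each)
After Nov 12: 881 on hand, pool $16,180.66 (≈ $18.3662 each)
After Nov 16: 1194 on hand, pool $23,066.66 (≈ $19.3188 each)
After Nov 19: 1447 on hand, pool $27,620.66 (≈ $19.0882 each)
After Nov 20: 1582 on hand, pool $30,995.66 (≈ $19.5927 each)
Nov 21, sell 936: 936/1582 × $30,995.66 → $18,338.77
Total COGS = $16.34 + $18,338.77 = $18,355.11
Ending inventory (cost pool remaining) = $12,656.89

Ending inventory = $12,656.89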